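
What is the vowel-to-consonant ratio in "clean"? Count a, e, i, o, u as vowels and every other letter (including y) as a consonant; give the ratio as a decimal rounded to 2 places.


Word: "clean"
Vowels (a,e,i,o,u): 2
Consonants: 3
Ratio = 2/3
= 0.67


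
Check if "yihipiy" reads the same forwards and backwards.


Word: "yihipiy"
Reversed: "yipihiy"
Forward == Backward? yihipiy != yipihiy
Palindrome = No


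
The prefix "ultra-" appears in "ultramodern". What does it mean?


Prefix: ultra-
Example: ultramodern = ultra- + modern
Meaning = beyond


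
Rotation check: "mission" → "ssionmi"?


Word: "mission", Candidate: "ssionmi"
Method: check if candidate is substring of word+word
"missionmission" contains "ssionmi"? Yes
Is rotation = Yes


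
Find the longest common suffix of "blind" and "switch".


Word 1: "blind"
Word 2: "switch"
Comparing from end:
  Pos -1: 'd' != 'h' (stop)
LCS = "" (length 0)


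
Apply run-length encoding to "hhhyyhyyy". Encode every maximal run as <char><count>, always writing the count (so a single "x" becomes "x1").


String: "hhhyyhyyy"
Scanning for consecutive runs:
  'h' x 3
  'y' x 2
  'h' x 1
  'y' x 3
RLE = "h3y2h1y3"


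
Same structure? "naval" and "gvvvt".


Pattern of "naval": [0, 1, 2, 1, 3]
Pattern of "gvvvt": [0, 1, 1, 1, 2]
Patterns do not match
Same pattern = No


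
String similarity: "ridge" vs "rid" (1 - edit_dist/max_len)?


Word 1: "ridge" (length 5)
Word 2: "rid" (length 3)
One optimal edit sequence:
  1. keep 'r'
  2. keep 'i'
  3. keep 'd'
  4. delete 'g'  (+1)
  5. delete 'e'  (+1)
Edit distance = 2
Max length = max(5, 3) = 5
Similarity = 1 - 2/5
= 0.6000


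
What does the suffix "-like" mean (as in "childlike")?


Suffix: -like
Example: childlike = child + -like
Meaning = resembling


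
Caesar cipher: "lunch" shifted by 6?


Word: "lunch"
Shift: 6
Each letter → (letter + shift) mod 26:
  'l' (11) + 6 = 17 → 'r'
  'u' (20) + 6 = 0 → 'a'
  'n' (13) + 6 = 19 → 't'
  'c' (2) + 6 = 8 → 'i'
  'h' (7) + 6 = 13 → 'n'
Result = "ratin"


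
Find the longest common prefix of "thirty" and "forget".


Word 1: "thirty"
Word 2: "forget"
Comparing from start:
  Pos 0: 't' != 'f' (stop)
LCP = "" (length 0)


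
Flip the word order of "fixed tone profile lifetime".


Original: "fixed tone profile lifetime"
Words (1..n): fixed | tone | profile | lifetime
Reversed (n..1): lifetime | profile | tone | fixed
Result = "lifetime profile tone fixed"


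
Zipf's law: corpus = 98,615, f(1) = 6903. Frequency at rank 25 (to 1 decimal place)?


Zipf's law: f(r) = f(1) / r
f(1) = 6903
f(25) = 6903 / 25
= 276.1 occurrences


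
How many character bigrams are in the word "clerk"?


Word: "clerk" (length 5)
Number of 2-grams = length - 2 + 1 = 5 - 2 + 1
= 4


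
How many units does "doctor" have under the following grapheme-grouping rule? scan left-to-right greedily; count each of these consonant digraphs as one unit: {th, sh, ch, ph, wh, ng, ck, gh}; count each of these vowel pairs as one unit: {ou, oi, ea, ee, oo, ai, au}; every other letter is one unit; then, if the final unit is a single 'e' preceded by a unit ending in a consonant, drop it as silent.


Word: "doctor" (6 letters)
Left-to-right scan:
  [1] 'd' (letter)
  [2] 'o' (letter)
  [3] 'c' (letter)
  [4] 't' (letter)
  [5] 'o' (letter)
  [6] 'r' (letter)
Units from scan: 6
Sound units = 6 units


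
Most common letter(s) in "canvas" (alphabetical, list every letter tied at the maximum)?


Word: "canvas"
Letter counts:
  'a': 2
  'c': 1
  'n': 1
  's': 1
  'v': 1
Maximum count = 2
Most frequent = 'a' (2 times each)


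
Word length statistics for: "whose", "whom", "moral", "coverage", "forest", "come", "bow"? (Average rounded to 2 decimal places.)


Lengths: "whose"=5, "whom"=4, "moral"=5, "coverage"=8, "forest"=6, "come"=4, "bow"=3
Sum = 35, Count = 7
Average = 35/7 = 5.00
= avg=5.00, min=3, max=8


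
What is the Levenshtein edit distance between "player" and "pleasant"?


Word 1: "player" (length 6)
Word 2: "pleasant" (length 8)
One optimal edit sequence (insert/delete/substitute each cost 1):
  1. keep 'p'
  2. keep 'l'
  3. insert 'e'  (+1)
  4. keep 'a'
  5. insert 's'  (+1)
  6. substitute 'y' -> 'a'  (+1)
  7. substitute 'e' -> 'n'  (+1)
  8. substitute 'r' -> 't'  (+1)
Total edit operations: 5
Edit distance = 5


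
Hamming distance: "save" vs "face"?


Comparing character by character (same length = 4):
  Pos 0: 's' vs 'f' !=
  Pos 1: 'a' vs 'a' =
  Pos 2: 'v' vs 'c' !=
  Pos 3: 'e' vs 'e' =
Hamming distance = 2


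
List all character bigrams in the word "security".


Word: "security" (length 8)
Number of bigrams = 8 - 2 + 1 = 7
  Position 0: "se"
  Position 1: "ec"
  Position 2: "cu"
  Position 3: "ur"
  Position 4: "ri"
  Position 5: "it"
  Position 6: "ty"
Bigrams = "se", "ec", "cu", "ur", "ri", "it", "ty"


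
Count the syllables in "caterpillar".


Word: "caterpillar"
Syllable breakdown: cat / er / pil / lar
Counting: 4 parts
= 4 syllables


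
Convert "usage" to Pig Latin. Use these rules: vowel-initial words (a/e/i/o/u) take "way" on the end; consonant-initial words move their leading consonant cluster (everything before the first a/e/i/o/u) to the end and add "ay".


Word: "usage"
Starts with vowel → add 'way'
Pig Latin = "usageway"


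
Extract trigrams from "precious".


Word: "precious" (length 8)
Number of trigrams = 8 - 3 + 1 = 6
  Position 0: "pre"
  Position 1: "rec"
  Position 2: "eci"
  Position 3: "cio"
  Position 4: "iou"
  Position 5: "ous"
Trigrams = "pre", "rec", "eci", "cio", "iou", "ous"


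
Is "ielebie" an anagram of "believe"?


Word 1: "believe" → sorted: beeeilv
Word 2: "ielebie" → sorted: beeeiil
Same letters? beeeilv != beeeiil
Anagram = No


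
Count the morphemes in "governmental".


Word: "governmental"
Morphemes: govern + -ment + -al
Each morpheme carries meaning
= 3 morphemes


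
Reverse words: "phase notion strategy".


Original: "phase notion strategy"
Words (1..n): phase | notion | strategy
Reversed (n..1): strategy | notion | phase
Result = "strategy notion phase"


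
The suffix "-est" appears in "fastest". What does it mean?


Suffix: -est
As in: fastest -> fast + -est
Meaning = most


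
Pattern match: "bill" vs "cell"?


Pattern of "bill": [0, 1, 2, 2]
Pattern of "cell": [0, 1, 2, 2]
Patterns match
Same pattern = Yes


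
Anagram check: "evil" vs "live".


Word 1: "evil" → sorted: eilv
Word 2: "live" → sorted: eilv
Same letters? eilv == eilv
Anagram = Yes


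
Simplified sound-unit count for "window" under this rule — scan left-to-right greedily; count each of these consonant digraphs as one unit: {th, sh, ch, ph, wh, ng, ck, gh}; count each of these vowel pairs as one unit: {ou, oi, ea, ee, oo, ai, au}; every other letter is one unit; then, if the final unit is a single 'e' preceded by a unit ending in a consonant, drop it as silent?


Word: "window" (6 letters)
Left-to-right scan:
  (1) 'w' (letter)
  (2) 'i' (letter)
  (3) 'n' (letter)
  (4) 'd' (letter)
  (5) 'o' (letter)
  (6) 'w' (letter)
Units from scan: 6
Sound units = 6 units


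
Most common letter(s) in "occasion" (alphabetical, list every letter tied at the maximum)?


Word: "occasion"
Letter counts:
  'a': 1
  'c': 2
  'i': 1
  'n': 1
  'o': 2
  's': 1
Maximum count = 2
Most frequent = 'c', 'o' (2 times each)


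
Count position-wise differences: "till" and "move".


Comparing character by character (same length = 4):
  Pos 0: 't' vs 'm' !=
  Pos 1: 'i' vs 'o' !=
  Pos 2: 'l' vs 'v' !=
  Pos 3: 'l' vs 'e' !=
Hamming distance = 4


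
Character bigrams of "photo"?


Word: "photo" (length 5)
Number of bigrams = 5 - 2 + 1 = 4
  Position 0: "ph"
  Position 1: "ho"
  Position 2: "ot"
  Position 3: "to"
Bigrams = "ph", "ho", "ot", "to"


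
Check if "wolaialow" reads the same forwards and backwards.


Word: "wolaialow"
Reversed: "wolaialow"
Forward == Backward? wolaialow == wolaialow
Palindrome = Yes


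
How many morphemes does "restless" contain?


Word: "restless"
Morphemes: rest | -less
Each morpheme carries meaning
= 2 morphemes


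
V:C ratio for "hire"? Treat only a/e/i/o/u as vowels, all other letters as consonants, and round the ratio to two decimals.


Word: "hire"
Vowels (a,e,i,o,u): 2
Consonants: 2
Ratio = 2/2
= 1.00


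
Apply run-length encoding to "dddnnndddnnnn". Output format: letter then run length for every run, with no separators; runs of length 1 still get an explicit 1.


String: "dddnnndddnnnn"
Scanning for consecutive runs:
  'd' x 3
  'n' x 3
  'd' x 3
  'n' x 4
RLE = "d3n3d3n4"


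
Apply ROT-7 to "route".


Word: "route"
Shift: 7
Each letter → (letter + shift) mod 26:
  'r' (17) + 7 = 24 → 'y'
  'o' (14) + 7 = 21 → 'v'
  'u' (20) + 7 = 1 → 'b'
  't' (19) + 7 = 0 → 'a'
  'e' (4) + 7 = 11 → 'l'
Result = "yvbal"


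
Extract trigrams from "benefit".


Word: "benefit" (length 7)
Number of trigrams = 7 - 3 + 1 = 5
  Position 0: "ben"
  Position 1: "ene"
  Position 2: "nef"
  Position 3: "efi"
  Position 4: "fit"
Trigrams = "ben", "ene", "nef", "efi", "fit"


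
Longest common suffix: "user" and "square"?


Word 1: "user"
Word 2: "square"
Comparing from end:
  Pos -1: 'r' != 'e' (stop)
LCS = "" (length 0)


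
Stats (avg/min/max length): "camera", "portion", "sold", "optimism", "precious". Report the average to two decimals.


Lengths: "camera"=6, "portion"=7, "sold"=4, "optimism"=8, "precious"=8
Sum = 33, Count = 5
Average = 33/5 = 6.60
= avg=6.60, min=4, max=8


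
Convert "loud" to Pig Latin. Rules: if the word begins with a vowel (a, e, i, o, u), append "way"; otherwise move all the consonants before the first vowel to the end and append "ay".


Word: "loud"
Starts with consonant(s) → move to end, add 'ay'
Consonant cluster: "l"
Pig Latin = "oudlay"


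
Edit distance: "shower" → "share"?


Word 1: "shower" (length 6)
Word 2: "share" (length 5)
One optimal edit sequence (insert/delete/substitute each cost 1):
  1. keep 's'
  2. keep 'h'
  3. substitute 'o' -> 'a'  (+1)
  4. substitute 'w' -> 'r'  (+1)
  5. keep 'e'
  6. delete 'r'  (+1)
Total edit operations: 3
Edit distance = 3


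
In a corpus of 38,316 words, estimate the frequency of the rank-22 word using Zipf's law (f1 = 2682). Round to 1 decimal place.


Zipf's law: f(r) = f(1) / r
f(1) = 2682
f(22) = 2682 / 22
= 121.9 occurrences


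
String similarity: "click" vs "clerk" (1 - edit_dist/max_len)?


Word 1: "click" (length 5)
Word 2: "clerk" (length 5)
One optimal edit sequence:
  1. keep 'c'
  2. keep 'l'
  3. substitute 'i' -> 'e'  (+1)
  4. substitute 'c' -> 'r'  (+1)
  5. keep 'k'
Edit distance = 2
Max length = max(5, 5) = 5
Similarity = 1 - 2/5
= 0.6000


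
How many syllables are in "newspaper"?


Word: "newspaper"
Syllable breakdown: news-pa-per
Counting: 3 parts
= 3 syllables


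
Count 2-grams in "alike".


Word: "alike" (length 5)
Number of 2-grams = length - 2 + 1 = 5 - 2 + 1
= 4


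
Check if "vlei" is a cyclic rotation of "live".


Word: "live", Candidate: "vlei"
Method: check if candidate is substring of word+word
"livelive" contains "vlei"? No
Is rotation = No


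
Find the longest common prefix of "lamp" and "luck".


Word 1: "lamp"
Word 2: "luck"
Comparing from start:
  Pos 0: 'l' == 'l'
  Pos 1: 'a' != 'u' (stop)
LCP = "l" (length 1)


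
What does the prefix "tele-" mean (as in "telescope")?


Prefix: tele-
As in: telescope -> tele- + scope
Meaning = distant


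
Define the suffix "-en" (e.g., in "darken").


Suffix: -en
Example: darken = dark + -en
Meaning = to make / become


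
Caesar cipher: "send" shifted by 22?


Word: "send"
Shift: 22
Each letter → (letter + shift) mod 26:
  's' (18) + 22 = 14 → 'o'
  'e' (4) + 22 = 0 → 'a'
  'n' (13) + 22 = 9 → 'j'
  'd' (3) + 22 = 25 → 'z'
Result = "oajz"


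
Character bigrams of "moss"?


Word: "moss" (length 4)
Number of bigrams = 4 - 2 + 1 = 3
  Position 0: "mo"
  Position 1: "os"
  Position 2: "ss"
Bigrams = "mo", "os", "ss"


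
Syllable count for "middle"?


Word: "middle"
Syllable breakdown: mid-dle
Counting: 2 parts
= 2 syllables


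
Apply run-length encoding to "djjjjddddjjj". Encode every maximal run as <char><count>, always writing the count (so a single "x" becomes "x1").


String: "djjjjddddjjj"
Scanning for consecutive runs:
  'd' x 1
  'j' x 4
  'd' x 4
  'j' x 3
RLE = "d1j4d4j3"


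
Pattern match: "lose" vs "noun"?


Pattern of "lose": [0, 1, 2, 3]
Pattern of "noun": [0, 1, 2, 0]
Patterns do not match
Same pattern = No


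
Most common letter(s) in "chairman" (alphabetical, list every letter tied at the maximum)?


Word: "chairman"
Letter counts:
  'a': 2
  'c': 1
  'h': 1
  'i': 1
  'm': 1
  'n': 1
  'r': 1
Maximum count = 2
Most frequent = 'a' (2 times each)


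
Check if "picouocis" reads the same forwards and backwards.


Word: "picouocis"
Reversed: "sicouocip"
Forward == Backward? picouocis != sicouocip
Palindrome = No


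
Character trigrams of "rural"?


Word: "rural" (length 5)
Number of trigrams = 5 - 3 + 1 = 3
  Position 0: "rur"
  Position 1: "ura"
  Position 2: "ral"
Trigrams = "rur", "ura", "ral"


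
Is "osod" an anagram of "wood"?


Word 1: "wood" → sorted: doow
Word 2: "osod" → sorted: doos
Same letters? doow != doos
Anagram = No


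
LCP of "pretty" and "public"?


Word 1: "pretty"
Word 2: "public"
Comparing from start:
  Pos 0: 'p' == 'p'
  Pos 1: 'r' != 'u' (stop)
LCP = "p" (length 1)


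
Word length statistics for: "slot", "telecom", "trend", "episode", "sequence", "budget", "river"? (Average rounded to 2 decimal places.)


Lengths: "slot"=4, "telecom"=7, "trend"=5, "episode"=7, "sequence"=8, "budget"=6, "river"=5
Sum = 42, Count = 7
Average = 42/7 = 6.00
= avg=6.00, min=4, max=8


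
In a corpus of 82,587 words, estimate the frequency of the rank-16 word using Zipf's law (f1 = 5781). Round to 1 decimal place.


Zipf's law: f(r) = f(1) / r
f(1) = 5781
f(16) = 5781 / 16
= 361.3 occurrences


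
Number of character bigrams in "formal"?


Word: "formal" (length 6)
Number of 2-grams = length - 2 + 1 = 6 - 2 + 1
= 5


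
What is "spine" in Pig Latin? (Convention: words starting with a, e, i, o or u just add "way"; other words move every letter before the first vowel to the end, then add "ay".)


Word: "spine"
Starts with consonant(s) → move to end, add 'ay'
Consonant cluster: "sp"
Pig Latin = "inespay"


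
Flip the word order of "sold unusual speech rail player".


Original: "sold unusual speech rail player"
Words (1..n): sold | unusual | speech | rail | player
Reversed (n..1): player | rail | speech | unusual | sold
Result = "player rail speech unusual sold"


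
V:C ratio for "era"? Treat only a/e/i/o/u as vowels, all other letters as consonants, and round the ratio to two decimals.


Word: "era"
Vowels (a,e,i,o,u): 2
Consonants: 1
Ratio = 2/1
= 2.00


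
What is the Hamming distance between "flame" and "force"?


Comparing character by character (same length = 5):
  Pos 0: 'f' vs 'f' =
  Pos 1: 'l' vs 'o' !=
  Pos 2: 'a' vs 'r' !=
  Pos 3: 'm' vs 'c' !=
  Pos 4: 'e' vs 'e' =
Hamming distance = 3


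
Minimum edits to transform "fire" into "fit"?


Word 1: "fire" (length 4)
Word 2: "fit" (length 3)
One optimal edit sequence (insert/delete/substitute each cost 1):
  1. keep 'f'
  2. keep 'i'
  3. delete 'r'  (+1)
  4. substitute 'e' -> 't'  (+1)
Total edit operations: 2
Edit distance = 2


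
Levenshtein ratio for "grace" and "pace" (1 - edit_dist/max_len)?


Word 1: "grace" (length 5)
Word 2: "pace" (length 4)
One optimal edit sequence:
  1. delete 'g'  (+1)
  2. substitute 'r' -> 'p'  (+1)
  3. keep 'a'
  4. keep 'c'
  5. keep 'e'
Edit distance = 2
Max length = max(5, 4) = 5
Similarity = 1 - 2/5
= 0.6000


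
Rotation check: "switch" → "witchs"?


Word: "switch", Candidate: "witchs"
Method: check if candidate is substring of word+word
"switchswitch" contains "witchs"? Yes
Is rotation = Yes


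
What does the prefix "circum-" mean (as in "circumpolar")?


Prefix: circum-
Example: circumpolar = circum- + polar
Meaning = around


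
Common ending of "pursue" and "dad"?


Word 1: "pursue"
Word 2: "dad"
Comparing from end:
  Pos -1: 'e' != 'd' (stop)
LCS = "" (length 0)


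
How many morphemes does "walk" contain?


Word: "walk"
Morphemes: walk
Each morpheme carries meaning
= 1 morpheme


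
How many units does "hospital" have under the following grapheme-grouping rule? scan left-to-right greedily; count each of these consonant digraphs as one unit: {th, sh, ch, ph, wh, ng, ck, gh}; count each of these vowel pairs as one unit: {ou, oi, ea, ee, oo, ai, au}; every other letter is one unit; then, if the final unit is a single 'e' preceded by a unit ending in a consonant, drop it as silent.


Word: "hospital" (8 letters)
Left-to-right scan:
  [1] 'h' (letter)
  [2] 'o' (letter)
  [3] 's' (letter)
  [4] 'p' (letter)
  [5] 'i' (letter)
  [6] 't' (letter)
  [7] 'a' (letter)
  [8] 'l' (letter)
Units from scan: 8
Sound units = 8 units


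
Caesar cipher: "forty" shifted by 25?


Word: "forty"
Shift: 25
Each letter → (letter + shift) mod 26:
  'f' (5) + 25 = 4 → 'e'
  'o' (14) + 25 = 13 → 'n'
  'r' (17) + 25 = 16 → 'q'
  't' (19) + 25 = 18 → 's'
  'y' (24) + 25 = 23 → 'x'
Result = "enqsx"


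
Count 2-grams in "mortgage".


Word: "mortgage" (length 8)
Number of 2-grams = length - 2 + 1 = 8 - 2 + 1
= 7


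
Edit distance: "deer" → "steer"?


Word 1: "deer" (length 4)
Word 2: "steer" (length 5)
One optimal edit sequence (insert/delete/substitute each cost 1):
  1. insert 's'  (+1)
  2. substitute 'd' -> 't'  (+1)
  3. keep 'e'
  4. keep 'e'
  5. keep 'r'
Total edit operations: 2
Edit distance = 2


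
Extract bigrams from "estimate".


Word: "estimate" (length 8)
Number of bigrams = 8 - 2 + 1 = 7
  Position 0: "es"
  Position 1: "st"
  Position 2: "ti"
  Position 3: "im"
  Position 4: "ma"
  Position 5: "at"
  Position 6: "te"
Bigrams = "es", "st", "ti", "im", "ma", "at", "te"


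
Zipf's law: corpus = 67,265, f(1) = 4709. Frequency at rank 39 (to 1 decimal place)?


Zipf's law: f(r) = f(1) / r
f(1) = 4709
f(39) = 4709 / 39
= 120.7 occurrences


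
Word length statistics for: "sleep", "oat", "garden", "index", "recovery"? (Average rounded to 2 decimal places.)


Lengths: "sleep"=5, "oat"=3, "garden"=6, "index"=5, "recovery"=8
Sum = 27, Count = 5
Average = 27/5 = 5.40
= avg=5.40, min=3, max=8


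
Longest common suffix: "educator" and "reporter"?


Word 1: "educator"
Word 2: "reporter"
Comparing from end:
  Pos -1: 'r' == 'r'
  Pos -2: 'o' != 'e' (stop)
LCS = "r" (length 1)


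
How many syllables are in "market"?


Word: "market"
Syllable breakdown: mar | ket
Counting: 2 parts
= 2 syllables


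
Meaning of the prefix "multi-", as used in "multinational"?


Prefix: multi-
As in: multinational -> multi- + national
Meaning = many


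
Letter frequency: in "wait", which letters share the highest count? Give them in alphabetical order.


Word: "wait"
Letter counts:
  'a': 1
  'i': 1
  't': 1
  'w': 1
Maximum count = 1
Most frequent = 'a', 'i', 't', 'w' (1 time each)


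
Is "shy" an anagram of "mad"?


Word 1: "mad" → sorted: adm
Word 2: "shy" → sorted: hsy
Same letters? adm != hsy
Anagram = No


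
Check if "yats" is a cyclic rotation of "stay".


Word: "stay", Candidate: "yats"
Method: check if candidate is substring of word+word
"staystay" contains "yats"? No
Is rotation = No


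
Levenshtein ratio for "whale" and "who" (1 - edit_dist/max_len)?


Word 1: "whale" (length 5)
Word 2: "who" (length 3)
One optimal edit sequence:
  1. keep 'w'
  2. keep 'h'
  3. delete 'a'  (+1)
  4. delete 'l'  (+1)
  5. substitute 'e' -> 'o'  (+1)
Edit distance = 3
Max length = max(5, 3) = 5
Similarity = 1 - 3/5
= 0.4000


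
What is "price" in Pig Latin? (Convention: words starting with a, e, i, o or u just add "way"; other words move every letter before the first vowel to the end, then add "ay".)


Word: "price"
Starts with consonant(s) → move to end, add 'ay'
Consonant cluster: "pr"
Pig Latin = "icepray"


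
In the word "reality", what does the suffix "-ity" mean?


Suffix: -ity
Example: reality (real + -ity)
Meaning = quality of


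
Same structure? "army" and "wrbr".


Pattern of "army": [0, 1, 2, 3]
Pattern of "wrbr": [0, 1, 2, 1]
Patterns do not match
Same pattern = No


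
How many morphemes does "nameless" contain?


Word: "nameless"
Morphemes: name + -less
Each morpheme carries meaning
= 2 morphemes


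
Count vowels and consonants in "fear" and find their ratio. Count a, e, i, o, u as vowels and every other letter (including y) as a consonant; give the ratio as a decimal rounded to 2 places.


Word: "fear"
Vowels (a,e,i,o,u): 2
Consonants: 2
Ratio = 2/2
= 1.00


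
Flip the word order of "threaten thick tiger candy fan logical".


Original: "threaten thick tiger candy fan logical"
Words (1..n): threaten | thick | tiger | candy | fan | logical
Reversed (n..1): logical | fan | candy | tiger | thick | threaten
Result = "logical fan candy tiger thick threaten"


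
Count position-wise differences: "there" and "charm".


Comparing character by character (same length = 5):
  Pos 0: 't' vs 'c' !=
  Pos 1: 'h' vs 'h' =
  Pos 2: 'e' vs 'a' !=
  Pos 3: 'r' vs 'r' =
  Pos 4: 'e' vs 'm' !=
Hamming distance = 3


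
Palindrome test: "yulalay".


Word: "yulalay"
Reversed: "yalaluy"
Forward == Backward? yulalay != yalaluy
Palindrome = No


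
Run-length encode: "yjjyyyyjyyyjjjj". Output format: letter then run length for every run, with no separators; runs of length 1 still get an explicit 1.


String: "yjjyyyyjyyyjjjj"
Scanning for consecutive runs:
  'y' x 1
  'j' x 2
  'y' x 4
  'j' x 1
  'y' x 3
  'j' x 4
RLE = "y1j2y4j1y3j4"


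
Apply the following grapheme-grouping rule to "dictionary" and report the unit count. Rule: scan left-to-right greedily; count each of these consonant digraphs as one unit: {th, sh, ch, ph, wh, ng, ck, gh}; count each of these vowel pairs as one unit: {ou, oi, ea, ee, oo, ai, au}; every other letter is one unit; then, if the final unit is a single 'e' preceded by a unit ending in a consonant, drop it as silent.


Word: "dictionary" (10 letters)
Left-to-right scan:
  1. 'd' (letter)
  2. 'i' (letter)
  3. 'c' (letter)
  4. 't' (letter)
  5. 'i' (letter)
  6. 'o' (letter)
  7. 'n' (letter)
  8. 'a' (letter)
  9. 'r' (letter)
  10. 'y' (letter)
Units from scan: 10
Sound units = 10 units


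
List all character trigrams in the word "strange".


Word: "strange" (length 7)
Number of trigrams = 7 - 3 + 1 = 5
  Position 0: "str"
  Position 1: "tra"
  Position 2: "ran"
  Position 3: "ang"
  Position 4: "nge"
Trigrams = "str", "tra", "ran", "ang", "nge"


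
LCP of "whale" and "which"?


Word 1: "whale"
Word 2: "which"
Comparing from start:
  Pos 0: 'w' == 'w'
  Pos 1: 'h' == 'h'
  Pos 2: 'a' != 'i' (stop)
LCP = "wh" (length 2)


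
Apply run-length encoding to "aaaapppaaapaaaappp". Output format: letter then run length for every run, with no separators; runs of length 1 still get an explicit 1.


String: "aaaapppaaapaaaappp"
Scanning for consecutive runs:
  'a' x 4
  'p' x 3
  'a' x 3
  'p' x 1
  'a' x 4
  'p' x 3
RLE = "a4p3a3p1a4p3"


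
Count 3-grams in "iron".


Word: "iron" (length 4)
Number of 3-grams = length - 3 + 1 = 4 - 3 + 1
= 2


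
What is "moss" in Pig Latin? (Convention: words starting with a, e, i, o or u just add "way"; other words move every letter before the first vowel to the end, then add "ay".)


Word: "moss"
Starts with consonant(s) → move to end, add 'ay'
Consonant cluster: "m"
Pig Latin = "ossmay"


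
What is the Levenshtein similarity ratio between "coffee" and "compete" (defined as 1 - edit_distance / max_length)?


Word 1: "coffee" (length 6)
Word 2: "compete" (length 7)
One optimal edit sequence:
  1. keep 'c'
  2. keep 'o'
  3. substitute 'f' -> 'm'  (+1)
  4. substitute 'f' -> 'p'  (+1)
  5. keep 'e'
  6. insert 't'  (+1)
  7. keep 'e'
Edit distance = 3
Max length = max(6, 7) = 7
Similarity = 1 - 3/7
= 0.5714


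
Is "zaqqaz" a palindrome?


Word: "zaqqaz"
Reversed: "zaqqaz"
Forward == Backward? zaqqaz == zaqqaz
Palindrome = Yes


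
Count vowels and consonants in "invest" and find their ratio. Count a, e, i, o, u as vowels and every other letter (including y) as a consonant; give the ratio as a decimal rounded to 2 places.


Word: "invest"
Vowels (a,e,i,o,u): 2
Consonants: 4
Ratio = 2/4
= 0.50


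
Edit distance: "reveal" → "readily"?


Word 1: "reveal" (length 6)
Word 2: "readily" (length 7)
One optimal edit sequence (insert/delete/substitute each cost 1):
  1. keep 'r'
  2. keep 'e'
  3. substitute 'v' -> 'a'  (+1)
  4. substitute 'e' -> 'd'  (+1)
  5. substitute 'a' -> 'i'  (+1)
  6. keep 'l'
  7. insert 'y'  (+1)
Total edit operations: 4
Edit distance = 4


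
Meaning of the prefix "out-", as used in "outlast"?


Prefix: out-
Example: outlast = out- + last
Meaning = surpass


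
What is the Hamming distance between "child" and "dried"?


Comparing character by character (same length = 5):
  Pos 0: 'c' vs 'd' !=
  Pos 1: 'h' vs 'r' !=
  Pos 2: 'i' vs 'i' =
  Pos 3: 'l' vs 'e' !=
  Pos 4: 'd' vs 'd' =
Hamming distance = 3


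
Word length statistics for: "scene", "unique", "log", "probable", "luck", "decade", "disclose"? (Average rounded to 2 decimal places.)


Lengths: "scene"=5, "unique"=6, "log"=3, "probable"=8, "luck"=4, "decade"=6, "disclose"=8
Sum = 40, Count = 7
Average = 40/7 = 5.71
= avg=5.71, min=3, max=8


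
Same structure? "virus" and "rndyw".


Pattern of "virus": [0, 1, 2, 3, 4]
Pattern of "rndyw": [0, 1, 2, 3, 4]
Patterns match
Same pattern = Yes


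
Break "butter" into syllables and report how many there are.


Word: "butter"
Syllable breakdown: but | ter
Counting: 2 parts
= 2 syllables


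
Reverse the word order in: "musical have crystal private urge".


Original: "musical have crystal private urge"
Words (1..n): musical | have | crystal | private | urge
Reversed (n..1): urge | private | crystal | have | musical
Result = "urge private crystal have musical"


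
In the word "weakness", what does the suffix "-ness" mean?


Suffix: -ness
Example: weakness = weak + -ness
Meaning = state of being


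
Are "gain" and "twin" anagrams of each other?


Word 1: "gain" → sorted: agin
Word 2: "twin" → sorted: intw
Same letters? agin != intw
Anagram = No


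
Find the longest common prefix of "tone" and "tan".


Word 1: "tone"
Word 2: "tan"
Comparing from start:
  Pos 0: 't' == 't'
  Pos 1: 'o' != 'a' (stop)
LCP = "t" (length 1)


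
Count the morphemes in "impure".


Word: "impure"
Morphemes: im- / pure
Each morpheme carries meaning
= 2 morphemes


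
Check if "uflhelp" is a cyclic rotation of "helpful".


Word: "helpful", Candidate: "uflhelp"
Method: check if candidate is substring of word+word
"helpfulhelpful" contains "uflhelp"? No
Is rotation = No


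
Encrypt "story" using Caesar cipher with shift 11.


Word: "story"
Shift: 11
Each letter → (letter + shift) mod 26:
  's' (18) + 11 = 3 → 'd'
  't' (19) + 11 = 4 → 'e'
  'o' (14) + 11 = 25 → 'z'
  'r' (17) + 11 = 2 → 'c'
  'y' (24) + 11 = 9 → 'j'
Result = "dezcj"


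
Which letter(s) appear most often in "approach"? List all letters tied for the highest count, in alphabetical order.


Word: "approach"
Letter counts:
  'a': 2
  'c': 1
  'h': 1
  'o': 1
  'p': 2
  'r': 1
Maximum count = 2
Most frequent = 'a', 'p' (2 times each)


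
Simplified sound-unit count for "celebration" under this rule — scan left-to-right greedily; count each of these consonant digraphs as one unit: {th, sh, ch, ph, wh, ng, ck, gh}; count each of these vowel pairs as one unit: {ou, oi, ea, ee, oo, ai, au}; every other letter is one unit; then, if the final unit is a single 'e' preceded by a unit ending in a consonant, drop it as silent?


Word: "celebration" (11 letters)
Left-to-right scan:
  (1) 'c' (letter)
  (2) 'e' (letter)
  (3) 'l' (letter)
  (4) 'e' (letter)
  (5) 'b' (letter)
  (6) 'r' (letter)
  (7) 'a' (letter)
  (8) 't' (letter)
  (9) 'i' (letter)
  (10) 'o' (letter)
  (11) 'n' (letter)
Units from scan: 11
Sound units = 11 units


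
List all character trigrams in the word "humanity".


Word: "humanity" (length 8)
Number of trigrams = 8 - 3 + 1 = 6
  Position 0: "hum"
  Position 1: "uma"
  Position 2: "man"
  Position 3: "ani"
  Position 4: "nit"
  Position 5: "ity"
Trigrams = "hum", "uma", "man", "ani", "nit", "ity"


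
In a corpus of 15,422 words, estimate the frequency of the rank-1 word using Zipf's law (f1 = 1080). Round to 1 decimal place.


Zipf's law: f(r) = f(1) / r
f(1) = 1080
f(1) = 1080 / 1
= 1080.0 occurrences


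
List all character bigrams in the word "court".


Word: "court" (length 5)
Number of bigrams = 5 - 2 + 1 = 4
  Position 0: "co"
  Position 1: "ou"
  Position 2: "ur"
  Position 3: "rt"
Bigrams = "co", "ou", "ur", "rt"


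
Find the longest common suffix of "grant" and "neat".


Word 1: "grant"
Word 2: "neat"
Comparing from end:
  Pos -1: 't' == 't'
  Pos -2: 'n' != 'a' (stop)
LCS = "t" (length 1)


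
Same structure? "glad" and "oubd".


Pattern of "glad": [0, 1, 2, 3]
Pattern of "oubd": [0, 1, 2, 3]
Patterns match
Same pattern = Yes


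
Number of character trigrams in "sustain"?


Word: "sustain" (length 7)
Number of 3-grams = length - 3 + 1 = 7 - 3 + 1
= 5


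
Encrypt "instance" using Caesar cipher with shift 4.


Word: "instance"
Shift: 4
Each letter → (letter + shift) mod 26:
  'i' (8) + 4 = 12 → 'm'
  'n' (13) + 4 = 17 → 'r'
  's' (18) + 4 = 22 → 'w'
  't' (19) + 4 = 23 → 'x'
  'a' (0) + 4 = 4 → 'e'
  'n' (13) + 4 = 17 → 'r'
  'c' (2) + 4 = 6 → 'g'
  'e' (4) + 4 = 8 → 'i'
Result = "mrwxergi"


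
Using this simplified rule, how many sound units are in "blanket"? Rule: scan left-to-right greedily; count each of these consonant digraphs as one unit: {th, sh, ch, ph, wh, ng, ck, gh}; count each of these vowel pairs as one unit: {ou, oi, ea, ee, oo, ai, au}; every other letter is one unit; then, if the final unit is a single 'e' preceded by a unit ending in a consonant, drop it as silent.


Word: "blanket" (7 letters)
Left-to-right scan:
  1. 'b' (letter)
  2. 'l' (letter)
  3. 'a' (letter)
  4. 'n' (letter)
  5. 'k' (letter)
  6. 'e' (letter)
  7. 't' (letter)
Units from scan: 7
Sound units = 7 units


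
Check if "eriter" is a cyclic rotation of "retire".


Word: "retire", Candidate: "eriter"
Method: check if candidate is substring of word+word
"retireretire" contains "eriter"? No
Is rotation = No


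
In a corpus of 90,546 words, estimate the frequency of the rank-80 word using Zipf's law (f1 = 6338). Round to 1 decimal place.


Zipf's law: f(r) = f(1) / r
f(1) = 6338
f(80) = 6338 / 80
= 79.2 occurrences


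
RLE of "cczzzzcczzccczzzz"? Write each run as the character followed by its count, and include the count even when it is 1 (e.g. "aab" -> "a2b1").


String: "cczzzzcczzccczzzz"
Scanning for consecutive runs:
  'c' x 2
  'z' x 4
  'c' x 2
  'z' x 2
  'c' x 3
  'z' x 4
RLE = "c2z4c2z2c3z4"


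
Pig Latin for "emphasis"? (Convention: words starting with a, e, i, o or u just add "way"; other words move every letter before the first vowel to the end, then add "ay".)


Word: "emphasis"
Starts with vowel → add 'way'
Pig Latin = "emphasisway"


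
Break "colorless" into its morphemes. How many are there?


Word: "colorless"
Morphemes: color + -less
Each morpheme carries meaning
= 2 morphemes


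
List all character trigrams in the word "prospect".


Word: "prospect" (length 8)
Number of trigrams = 8 - 3 + 1 = 6
  Position 0: "pro"
  Position 1: "ros"
  Position 2: "osp"
  Position 3: "spe"
  Position 4: "pec"
  Position 5: "ect"
Trigrams = "pro", "ros", "osp", "spe", "pec", "ect"


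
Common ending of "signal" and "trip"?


Word 1: "signal"
Word 2: "trip"
Comparing from end:
  Pos -1: 'l' != 'p' (stop)
LCS = "" (length 0)


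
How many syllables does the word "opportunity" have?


Word: "opportunity"
Syllable breakdown: op | por | tu | ni | ty
Counting: 5 parts
= 5 syllables


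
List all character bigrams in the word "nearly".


Word: "nearly" (length 6)
Number of bigrams = 6 - 2 + 1 = 5
  Position 0: "ne"
  Position 1: "ea"
  Position 2: "ar"
  Position 3: "rl"
  Position 4: "ly"
Bigrams = "ne", "ea", "ar", "rl", "ly"


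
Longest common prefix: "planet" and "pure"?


Word 1: "planet"
Word 2: "pure"
Comparing from start:
  Pos 0: 'p' == 'p'
  Pos 1: 'l' != 'u' (stop)
LCP = "p" (length 1)


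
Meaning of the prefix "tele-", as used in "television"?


Prefix: tele-
Example: television (tele- + vision)
Meaning = distant


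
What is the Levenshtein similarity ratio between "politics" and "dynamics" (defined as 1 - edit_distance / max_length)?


Word 1: "politics" (length 8)
Word 2: "dynamics" (length 8)
One optimal edit sequence:
  1. substitute 'p' -> 'd'  (+1)
  2. substitute 'o' -> 'y'  (+1)
  3. substitute 'l' -> 'n'  (+1)
  4. substitute 'i' -> 'a'  (+1)
  5. substitute 't' -> 'm'  (+1)
  6. keep 'i'
  7. keep 'c'
  8. keep 's'
Edit distance = 5
Max length = max(8, 8) = 8
Similarity = 1 - 5/8
= 0.3750


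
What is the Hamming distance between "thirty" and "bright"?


Comparing character by character (same length = 6):
  Pos 0: 't' vs 'b' !=
  Pos 1: 'h' vs 'r' !=
  Pos 2: 'i' vs 'i' =
  Pos 3: 'r' vs 'g' !=
  Pos 4: 't' vs 'h' !=
  Pos 5: 'y' vs 't' !=
Hamming distance = 5


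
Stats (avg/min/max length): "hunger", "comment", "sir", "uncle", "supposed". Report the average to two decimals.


Lengths: "hunger"=6, "comment"=7, "sir"=3, "uncle"=5, "supposed"=8
Sum = 29, Count = 5
Average = 29/5 = 5.80
= avg=5.80, min=3, max=8


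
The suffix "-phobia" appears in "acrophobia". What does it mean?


Suffix: -phobia
As in: acrophobia -> acro- + -phobia
Meaning = fear of


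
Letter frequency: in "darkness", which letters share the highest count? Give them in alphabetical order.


Word: "darkness"
Letter counts:
  'a': 1
  'd': 1
  'e': 1
  'k': 1
  'n': 1
  'r': 1
  's': 2
Maximum count = 2
Most frequent = 's' (2 times each)


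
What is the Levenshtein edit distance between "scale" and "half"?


Word 1: "scale" (length 5)
Word 2: "half" (length 4)
One optimal edit sequence (insert/delete/substitute each cost 1):
  1. delete 's'  (+1)
  2. substitute 'c' -> 'h'  (+1)
  3. keep 'a'
  4. keep 'l'
  5. substitute 'e' -> 'f'  (+1)
Total edit operations: 3
Edit distance = 3


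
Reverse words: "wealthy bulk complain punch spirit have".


Original: "wealthy bulk complain punch spirit have"
Words (1..n): wealthy | bulk | complain | punch | spirit | have
Reversed (n..1): have | spirit | punch | complain | bulk | wealthy
Result = "have spirit punch complain bulk wealthy"


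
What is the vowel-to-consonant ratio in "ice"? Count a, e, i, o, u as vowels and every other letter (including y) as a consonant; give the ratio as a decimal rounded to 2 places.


Word: "ice"
Vowels (a,e,i,o,u): 2
Consonants: 1
Ratio = 2/1
= 2.00


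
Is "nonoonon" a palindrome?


Word: "nonoonon"
Reversed: "nonoonon"
Forward == Backward? nonoonon == nonoonon
Palindrome = Yes


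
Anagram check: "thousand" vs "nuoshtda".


Word 1: "thousand" → sorted: adhnostu
Word 2: "nuoshtda" → sorted: adhnostu
Same letters? adhnostu == adhnostu
Anagram = Yes


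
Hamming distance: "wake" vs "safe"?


Comparing character by character (same length = 4):
  Pos 0: 'w' vs 's' !=
  Pos 1: 'a' vs 'a' =
  Pos 2: 'k' vs 'f' !=
  Pos 3: 'e' vs 'e' =
Hamming distance = 2


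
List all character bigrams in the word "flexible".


Word: "flexible" (length 8)
Number of bigrams = 8 - 2 + 1 = 7
  Position 0: "fl"
  Position 1: "le"
  Position 2: "ex"
  Position 3: "xi"
  Position 4: "ib"
  Position 5: "bl"
  Position 6: "le"
Bigrams = "fl", "le", "ex", "xi", "ib", "bl", "le"


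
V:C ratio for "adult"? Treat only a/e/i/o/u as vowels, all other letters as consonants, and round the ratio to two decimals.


Word: "adult"
Vowels (a,e,i,o,u): 2
Consonants: 3
Ratio = 2/3
= 0.67


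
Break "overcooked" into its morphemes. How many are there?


Word: "overcooked"
Morphemes: over- / cook / -ed
Each morpheme carries meaning
= 3 morphemes


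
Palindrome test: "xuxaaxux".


Word: "xuxaaxux"
Reversed: "xuxaaxux"
Forward == Backward? xuxaaxux == xuxaaxux
Palindrome = Yes


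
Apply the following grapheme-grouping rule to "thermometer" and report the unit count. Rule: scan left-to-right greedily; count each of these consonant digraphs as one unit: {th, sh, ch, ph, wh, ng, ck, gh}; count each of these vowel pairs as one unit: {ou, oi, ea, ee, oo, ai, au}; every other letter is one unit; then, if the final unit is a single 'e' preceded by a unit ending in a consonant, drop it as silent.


Word: "thermometer" (11 letters)
Left-to-right scan:
  1. 'th' (digraph)
  2. 'e' (letter)
  3. 'r' (letter)
  4. 'm' (letter)
  5. 'o' (letter)
  6. 'm' (letter)
  7. 'e' (letter)
  8. 't' (letter)
  9. 'e' (letter)
  10. 'r' (letter)
Units from scan: 10
Sound units = 10 units


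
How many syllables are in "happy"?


Word: "happy"
Syllable breakdown: hap / py
Counting: 2 parts
= 2 syllables


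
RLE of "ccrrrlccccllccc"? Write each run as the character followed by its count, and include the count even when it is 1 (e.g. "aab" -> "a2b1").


String: "ccrrrlccccllccc"
Scanning for consecutive runs:
  'c' x 2
  'r' x 3
  'l' x 1
  'c' x 4
  'l' x 2
  'c' x 3
RLE = "c2r3l1c4l2c3"


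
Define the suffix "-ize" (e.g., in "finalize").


Suffix: -ize
Example: finalize = final + -ize
Meaning = to make


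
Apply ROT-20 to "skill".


Word: "skill"
Shift: 20
Each letter → (letter + shift) mod 26:
  's' (18) + 20 = 12 → 'm'
  'k' (10) + 20 = 4 → 'e'
  'i' (8) + 20 = 2 → 'c'
  'l' (11) + 20 = 5 → 'f'
  'l' (11) + 20 = 5 → 'f'
Result = "mecff"


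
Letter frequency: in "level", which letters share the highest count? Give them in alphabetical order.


Word: "level"
Letter counts:
  'e': 2
  'l': 2
  'v': 1
Maximum count = 2
Most frequent = 'e', 'l' (2 times each)


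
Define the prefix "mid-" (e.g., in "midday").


Prefix: mid-
Example: midday (mid- + day)
Meaning = middle


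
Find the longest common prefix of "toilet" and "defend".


Word 1: "toilet"
Word 2: "defend"
Comparing from start:
  Pos 0: 't' != 'd' (stop)
LCP = "" (length 0)


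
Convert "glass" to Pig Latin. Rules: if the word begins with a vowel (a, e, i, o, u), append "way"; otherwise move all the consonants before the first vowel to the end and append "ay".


Word: "glass"
Starts with consonant(s) → move to end, add 'ay'
Consonant cluster: "gl"
Pig Latin = "assglay"


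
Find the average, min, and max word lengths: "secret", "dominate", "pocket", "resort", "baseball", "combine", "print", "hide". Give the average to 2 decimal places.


Lengths: "secret"=6, "dominate"=8, "pocket"=6, "resort"=6, "baseball"=8, "combine"=7, "print"=5, "hide"=4
Sum = 50, Count = 8
Average = 50/8 = 6.25
= avg=6.25, min=4, max=8


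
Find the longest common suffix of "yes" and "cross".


Word 1: "yes"
Word 2: "cross"
Comparing from end:
  Pos -1: 's' == 's'
  Pos -2: 'e' != 's' (stop)
LCS = "s" (length 1)


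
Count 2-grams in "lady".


Word: "lady" (length 4)
Number of 2-grams = length - 2 + 1 = 4 - 2 + 1
= 3
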